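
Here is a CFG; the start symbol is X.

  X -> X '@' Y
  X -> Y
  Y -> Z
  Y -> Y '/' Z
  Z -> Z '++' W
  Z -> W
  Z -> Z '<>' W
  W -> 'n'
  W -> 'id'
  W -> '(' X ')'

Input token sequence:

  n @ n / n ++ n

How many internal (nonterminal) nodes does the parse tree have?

[X [X [Y [Z [W n]]]] @ [Y [Y [Z [W n]]] / [Z [Z [W n]] ++ [W n]]]]

13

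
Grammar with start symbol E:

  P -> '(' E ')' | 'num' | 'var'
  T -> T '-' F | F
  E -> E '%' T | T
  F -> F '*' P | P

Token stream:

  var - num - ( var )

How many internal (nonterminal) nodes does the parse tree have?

14

[E [T [T [T [F [P var]]] - [F [P num]]] - [F [P ( [E [T [F [P var]]]] )]]]]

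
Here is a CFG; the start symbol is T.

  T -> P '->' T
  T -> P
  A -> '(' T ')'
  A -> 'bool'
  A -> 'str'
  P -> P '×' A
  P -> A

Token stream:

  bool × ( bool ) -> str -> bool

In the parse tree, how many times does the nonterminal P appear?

[T [P [P [A bool]] × [A ( [T [P [A bool]]] )]] -> [T [P [A str]] -> [T [P [A bool]]]]]

5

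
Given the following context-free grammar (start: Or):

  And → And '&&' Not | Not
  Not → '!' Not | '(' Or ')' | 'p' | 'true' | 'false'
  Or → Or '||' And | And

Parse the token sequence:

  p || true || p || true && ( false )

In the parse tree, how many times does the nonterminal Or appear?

[Or [Or [Or [Or [And [Not p]]] || [And [Not true]]] || [And [Not p]]] || [And [And [Not true]] && [Not ( [Or [And [Not false]]] )]]]

5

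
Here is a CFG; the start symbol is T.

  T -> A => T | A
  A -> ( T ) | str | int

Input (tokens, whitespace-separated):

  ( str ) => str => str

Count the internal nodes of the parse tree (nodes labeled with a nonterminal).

8

[T [A ( [T [A str]] )] => [T [A str] => [T [A str]]]]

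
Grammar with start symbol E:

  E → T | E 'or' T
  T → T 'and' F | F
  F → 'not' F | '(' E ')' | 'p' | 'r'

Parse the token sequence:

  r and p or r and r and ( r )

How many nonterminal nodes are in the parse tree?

15

[E [E [T [T [F r]] and [F p]]] or [T [T [T [F r]] and [F r]] and [F ( [E [T [F r]]] )]]]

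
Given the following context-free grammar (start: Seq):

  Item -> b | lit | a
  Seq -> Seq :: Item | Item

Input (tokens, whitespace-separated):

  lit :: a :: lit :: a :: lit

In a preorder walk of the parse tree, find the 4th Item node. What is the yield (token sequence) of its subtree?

a

[Seq [Seq [Seq [Seq [Seq [Item lit]] :: [Item a]] :: [Item lit]] :: [Item a]] :: [Item lit]]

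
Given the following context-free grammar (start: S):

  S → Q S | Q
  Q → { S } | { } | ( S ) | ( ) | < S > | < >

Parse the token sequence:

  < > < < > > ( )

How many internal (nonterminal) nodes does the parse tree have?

[S [Q < >] [S [Q < [S [Q < >]] >] [S [Q ( )]]]]

8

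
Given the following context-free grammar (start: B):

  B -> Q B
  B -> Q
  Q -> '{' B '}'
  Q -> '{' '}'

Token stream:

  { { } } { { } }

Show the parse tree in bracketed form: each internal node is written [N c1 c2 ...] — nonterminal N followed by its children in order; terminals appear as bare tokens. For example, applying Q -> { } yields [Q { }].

B
Q B
{ B } B
{ Q } B
{ { } } B
{ { } } Q
{ { } } { B }
{ { } } { Q }
{ { } } { { } }

[B [Q { [B [Q { }]] }] [B [Q { [B [Q { }]] }]]]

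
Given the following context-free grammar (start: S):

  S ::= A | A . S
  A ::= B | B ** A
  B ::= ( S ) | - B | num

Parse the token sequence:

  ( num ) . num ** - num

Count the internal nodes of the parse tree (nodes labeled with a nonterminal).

[S [A [B ( [S [A [B num]]] )]] . [S [A [B num] ** [A [B - [B num]]]]]]

12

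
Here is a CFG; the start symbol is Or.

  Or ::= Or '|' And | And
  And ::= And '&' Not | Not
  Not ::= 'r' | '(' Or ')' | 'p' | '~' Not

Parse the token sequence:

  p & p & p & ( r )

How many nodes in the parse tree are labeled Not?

[Or [And [And [And [And [Not p]] & [Not p]] & [Not p]] & [Not ( [Or [And [Not r]]] )]]]

5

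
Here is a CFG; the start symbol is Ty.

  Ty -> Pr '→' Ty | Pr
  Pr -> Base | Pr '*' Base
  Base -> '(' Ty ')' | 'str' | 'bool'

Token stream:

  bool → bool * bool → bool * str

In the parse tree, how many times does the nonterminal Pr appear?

[Ty [Pr [Base bool]] → [Ty [Pr [Pr [Base bool]] * [Base bool]] → [Ty [Pr [Pr [Base bool]] * [Base str]]]]]

5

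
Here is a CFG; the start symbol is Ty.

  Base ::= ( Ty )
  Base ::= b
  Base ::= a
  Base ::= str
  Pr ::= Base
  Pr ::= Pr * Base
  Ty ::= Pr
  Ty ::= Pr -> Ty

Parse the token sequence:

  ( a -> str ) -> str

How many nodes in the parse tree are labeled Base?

[Ty [Pr [Base ( [Ty [Pr [Base a]] -> [Ty [Pr [Base str]]]] )]] -> [Ty [Pr [Base str]]]]

4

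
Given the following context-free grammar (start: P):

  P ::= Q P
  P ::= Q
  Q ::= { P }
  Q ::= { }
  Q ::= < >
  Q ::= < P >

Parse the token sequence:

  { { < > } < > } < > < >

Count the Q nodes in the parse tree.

6

[P [Q { [P [Q { [P [Q < >]] }] [P [Q < >]]] }] [P [Q < >] [P [Q < >]]]]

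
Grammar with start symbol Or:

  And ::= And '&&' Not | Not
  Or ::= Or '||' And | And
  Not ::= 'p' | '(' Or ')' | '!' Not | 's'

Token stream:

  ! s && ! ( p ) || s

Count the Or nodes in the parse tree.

[Or [Or [And [And [Not ! [Not s]]] && [Not ! [Not ( [Or [And [Not p]]] )]]]] || [And [Not s]]]

3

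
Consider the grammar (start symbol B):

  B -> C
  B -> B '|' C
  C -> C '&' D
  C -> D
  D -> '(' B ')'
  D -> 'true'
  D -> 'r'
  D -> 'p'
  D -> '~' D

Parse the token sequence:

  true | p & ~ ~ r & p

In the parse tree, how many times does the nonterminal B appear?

[B [B [C [D true]]] | [C [C [C [D p]] & [D ~ [D ~ [D r]]]] & [D p]]]

2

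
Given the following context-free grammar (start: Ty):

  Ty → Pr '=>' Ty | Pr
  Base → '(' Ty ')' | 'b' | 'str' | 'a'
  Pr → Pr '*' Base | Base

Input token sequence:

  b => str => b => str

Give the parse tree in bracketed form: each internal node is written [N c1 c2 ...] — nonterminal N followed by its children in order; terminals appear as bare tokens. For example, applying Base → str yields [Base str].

Ty
Pr => Ty
Base => Ty
b => Ty
b => Pr => Ty
b => Base => Ty
b => str => Ty
b => str => Pr => Ty
b => str => Base => Ty
b => str => b => Ty
b => str => b => Pr
b => str => b => Base
b => str => b => str

[Ty [Pr [Base b]] => [Ty [Pr [Base str]] => [Ty [Pr [Base b]] => [Ty [Pr [Base str]]]]]]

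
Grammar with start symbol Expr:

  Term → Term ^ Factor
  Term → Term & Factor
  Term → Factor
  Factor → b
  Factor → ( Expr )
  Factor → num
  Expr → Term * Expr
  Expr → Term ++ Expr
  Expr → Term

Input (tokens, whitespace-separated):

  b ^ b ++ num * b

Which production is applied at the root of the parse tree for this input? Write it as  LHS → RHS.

[Expr [Term [Term [Factor b]] ^ [Factor b]] ++ [Expr [Term [Factor num]] * [Expr [Term [Factor b]]]]]

Expr → Term ++ Expr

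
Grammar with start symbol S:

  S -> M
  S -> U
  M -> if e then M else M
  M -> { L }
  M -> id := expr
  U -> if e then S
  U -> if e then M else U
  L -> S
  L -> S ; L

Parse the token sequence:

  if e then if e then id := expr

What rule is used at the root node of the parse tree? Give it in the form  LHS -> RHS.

S -> U

[S [U if e then [S [U if e then [S [M id := expr]]]]]]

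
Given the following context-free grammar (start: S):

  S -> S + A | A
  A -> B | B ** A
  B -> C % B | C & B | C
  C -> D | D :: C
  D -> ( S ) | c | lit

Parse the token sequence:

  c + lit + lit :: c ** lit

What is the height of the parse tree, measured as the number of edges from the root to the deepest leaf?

[S [S [S [A [B [C [D c]]]]] + [A [B [C [D lit]]]]] + [A [B [C [D lit] :: [C [D c]]]] ** [A [B [C [D lit]]]]]]

7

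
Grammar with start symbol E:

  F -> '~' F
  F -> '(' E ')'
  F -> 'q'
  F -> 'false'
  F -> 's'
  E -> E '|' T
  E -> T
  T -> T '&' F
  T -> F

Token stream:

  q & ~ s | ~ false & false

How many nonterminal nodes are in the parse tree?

12

[E [E [T [T [F q]] & [F ~ [F s]]]] | [T [T [F ~ [F false]]] & [F false]]]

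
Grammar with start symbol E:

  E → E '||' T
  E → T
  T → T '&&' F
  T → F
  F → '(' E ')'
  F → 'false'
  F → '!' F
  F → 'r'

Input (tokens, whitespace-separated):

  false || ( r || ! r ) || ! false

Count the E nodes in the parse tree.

[E [E [E [T [F false]]] || [T [F ( [E [E [T [F r]]] || [T [F ! [F r]]]] )]]] || [T [F ! [F false]]]]

5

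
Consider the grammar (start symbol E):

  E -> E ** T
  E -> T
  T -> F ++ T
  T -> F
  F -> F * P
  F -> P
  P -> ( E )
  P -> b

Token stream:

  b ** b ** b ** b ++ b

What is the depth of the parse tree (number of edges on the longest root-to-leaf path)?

[E [E [E [E [T [F [P b]]]] ** [T [F [P b]]]] ** [T [F [P b]]]] ** [T [F [P b]] ++ [T [F [P b]]]]]

7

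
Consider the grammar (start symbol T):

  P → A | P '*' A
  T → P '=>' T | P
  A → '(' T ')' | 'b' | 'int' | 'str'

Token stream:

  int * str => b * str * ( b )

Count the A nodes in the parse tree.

[T [P [P [A int]] * [A str]] => [T [P [P [P [A b]] * [A str]] * [A ( [T [P [A b]]] )]]]]

6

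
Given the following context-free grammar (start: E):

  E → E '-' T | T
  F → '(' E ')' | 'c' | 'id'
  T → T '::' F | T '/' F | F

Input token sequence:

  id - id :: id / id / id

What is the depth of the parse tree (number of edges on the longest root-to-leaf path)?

6

[E [E [T [F id]]] - [T [T [T [T [F id]] :: [F id]] / [F id]] / [F id]]]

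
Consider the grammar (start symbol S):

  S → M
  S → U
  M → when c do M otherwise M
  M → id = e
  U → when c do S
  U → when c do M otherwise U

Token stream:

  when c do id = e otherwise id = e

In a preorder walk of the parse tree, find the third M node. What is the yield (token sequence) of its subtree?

id = e

[S [M when c do [M id = e] otherwise [M id = e]]]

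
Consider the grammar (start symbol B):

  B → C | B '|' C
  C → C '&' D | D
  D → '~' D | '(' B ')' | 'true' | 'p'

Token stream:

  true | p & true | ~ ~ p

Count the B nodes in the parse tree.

[B [B [B [C [D true]]] | [C [C [D p]] & [D true]]] | [C [D ~ [D ~ [D p]]]]]

3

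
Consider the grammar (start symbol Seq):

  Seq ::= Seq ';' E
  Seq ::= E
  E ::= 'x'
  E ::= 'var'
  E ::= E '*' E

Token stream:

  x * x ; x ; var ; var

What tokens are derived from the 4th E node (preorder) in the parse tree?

x

[Seq [Seq [Seq [Seq [E [E x] * [E x]]] ; [E x]] ; [E var]] ; [E var]]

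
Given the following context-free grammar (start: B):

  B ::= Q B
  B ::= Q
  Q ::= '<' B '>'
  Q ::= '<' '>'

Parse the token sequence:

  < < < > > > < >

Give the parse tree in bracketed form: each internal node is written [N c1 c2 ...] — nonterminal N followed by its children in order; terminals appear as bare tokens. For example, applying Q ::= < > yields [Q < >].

[B [Q < [B [Q < [B [Q < >]] >]] >] [B [Q < >]]]

B
Q B
< B > B
< Q > B
< < B > > B
< < Q > > B
< < < > > > B
< < < > > > Q
< < < > > > < >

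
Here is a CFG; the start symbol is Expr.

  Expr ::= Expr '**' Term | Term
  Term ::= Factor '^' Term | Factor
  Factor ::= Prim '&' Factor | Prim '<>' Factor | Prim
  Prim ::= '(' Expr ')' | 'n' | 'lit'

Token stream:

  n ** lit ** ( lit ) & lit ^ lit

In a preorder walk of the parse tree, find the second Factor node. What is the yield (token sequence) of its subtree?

lit

[Expr [Expr [Expr [Term [Factor [Prim n]]]] ** [Term [Factor [Prim lit]]]] ** [Term [Factor [Prim ( [Expr [Term [Factor [Prim lit]]]] )] & [Factor [Prim lit]]] ^ [Term [Factor [Prim lit]]]]]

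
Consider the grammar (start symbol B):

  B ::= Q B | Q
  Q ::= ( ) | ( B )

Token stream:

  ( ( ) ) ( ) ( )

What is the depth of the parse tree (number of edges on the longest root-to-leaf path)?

[B [Q ( [B [Q ( )]] )] [B [Q ( )] [B [Q ( )]]]]

4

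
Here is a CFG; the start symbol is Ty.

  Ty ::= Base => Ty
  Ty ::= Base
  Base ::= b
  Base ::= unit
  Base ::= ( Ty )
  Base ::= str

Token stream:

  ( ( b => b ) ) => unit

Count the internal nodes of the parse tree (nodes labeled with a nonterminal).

10

[Ty [Base ( [Ty [Base ( [Ty [Base b] => [Ty [Base b]]] )]] )] => [Ty [Base unit]]]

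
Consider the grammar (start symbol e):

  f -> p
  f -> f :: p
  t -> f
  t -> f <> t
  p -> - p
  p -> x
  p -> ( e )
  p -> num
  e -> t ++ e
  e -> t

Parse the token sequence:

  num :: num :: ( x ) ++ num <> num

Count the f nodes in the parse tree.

[e [t [f [f [f [p num]] :: [p num]] :: [p ( [e [t [f [p x]]]] )]]] ++ [e [t [f [p num]] <> [t [f [p num]]]]]]

6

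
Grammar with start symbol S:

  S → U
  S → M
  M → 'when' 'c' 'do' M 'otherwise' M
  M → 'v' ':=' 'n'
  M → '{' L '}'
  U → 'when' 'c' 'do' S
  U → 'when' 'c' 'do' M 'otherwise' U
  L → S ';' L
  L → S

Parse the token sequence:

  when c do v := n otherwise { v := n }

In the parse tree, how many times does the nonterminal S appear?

2

[S [M when c do [M v := n] otherwise [M { [L [S [M v := n]]] }]]]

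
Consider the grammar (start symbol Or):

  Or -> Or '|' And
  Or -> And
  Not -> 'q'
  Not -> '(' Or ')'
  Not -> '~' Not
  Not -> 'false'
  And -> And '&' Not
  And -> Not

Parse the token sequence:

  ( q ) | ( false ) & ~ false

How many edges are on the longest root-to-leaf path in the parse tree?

[Or [Or [And [Not ( [Or [And [Not q]]] )]]] | [And [And [Not ( [Or [And [Not false]]] )]] & [Not ~ [Not false]]]]

7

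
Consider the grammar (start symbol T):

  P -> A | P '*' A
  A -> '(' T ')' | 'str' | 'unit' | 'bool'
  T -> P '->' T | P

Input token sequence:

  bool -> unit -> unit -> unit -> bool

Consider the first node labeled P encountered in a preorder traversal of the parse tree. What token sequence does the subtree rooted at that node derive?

bool

[T [P [A bool]] -> [T [P [A unit]] -> [T [P [A unit]] -> [T [P [A unit]] -> [T [P [A bool]]]]]]]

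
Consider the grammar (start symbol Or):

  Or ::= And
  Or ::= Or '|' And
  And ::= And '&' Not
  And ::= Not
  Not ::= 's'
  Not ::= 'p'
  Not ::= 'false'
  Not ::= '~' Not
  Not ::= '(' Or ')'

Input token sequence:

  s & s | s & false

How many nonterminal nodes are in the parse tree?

[Or [Or [And [And [Not s]] & [Not s]]] | [And [And [Not s]] & [Not false]]]

10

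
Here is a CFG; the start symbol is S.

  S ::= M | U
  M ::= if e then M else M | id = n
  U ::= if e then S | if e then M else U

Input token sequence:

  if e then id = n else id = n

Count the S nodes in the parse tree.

1

[S [M if e then [M id = n] else [M id = n]]]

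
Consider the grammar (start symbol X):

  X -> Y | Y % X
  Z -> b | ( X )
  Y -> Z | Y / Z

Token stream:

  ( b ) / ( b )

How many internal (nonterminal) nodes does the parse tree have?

11

[X [Y [Y [Z ( [X [Y [Z b]]] )]] / [Z ( [X [Y [Z b]]] )]]]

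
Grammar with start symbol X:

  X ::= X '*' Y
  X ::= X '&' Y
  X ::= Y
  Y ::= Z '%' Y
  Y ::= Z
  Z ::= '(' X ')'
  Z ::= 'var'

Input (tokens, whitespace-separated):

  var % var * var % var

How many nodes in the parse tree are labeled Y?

[X [X [Y [Z var] % [Y [Z var]]]] * [Y [Z var] % [Y [Z var]]]]

4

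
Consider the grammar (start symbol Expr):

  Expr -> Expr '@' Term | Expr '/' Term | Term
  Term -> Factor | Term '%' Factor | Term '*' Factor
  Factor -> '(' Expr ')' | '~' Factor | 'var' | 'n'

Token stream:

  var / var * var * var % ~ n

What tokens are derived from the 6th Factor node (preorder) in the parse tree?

n

[Expr [Expr [Term [Factor var]]] / [Term [Term [Term [Term [Factor var]] * [Factor var]] * [Factor var]] % [Factor ~ [Factor n]]]]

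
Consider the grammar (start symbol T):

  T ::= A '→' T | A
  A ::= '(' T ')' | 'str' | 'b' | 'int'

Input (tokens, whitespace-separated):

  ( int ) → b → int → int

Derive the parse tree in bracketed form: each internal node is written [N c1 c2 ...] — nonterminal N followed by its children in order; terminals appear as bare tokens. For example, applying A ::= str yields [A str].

[T [A ( [T [A int]] )] → [T [A b] → [T [A int] → [T [A int]]]]]

T
A → T
( T ) → T
( A ) → T
( int ) → T
( int ) → A → T
( int ) → b → T
( int ) → b → A → T
( int ) → b → int → T
( int ) → b → int → A
( int ) → b → int → int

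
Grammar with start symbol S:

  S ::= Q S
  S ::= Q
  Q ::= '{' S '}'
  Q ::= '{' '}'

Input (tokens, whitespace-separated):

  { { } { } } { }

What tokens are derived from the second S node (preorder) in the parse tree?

{ } { }

[S [Q { [S [Q { }] [S [Q { }]]] }] [S [Q { }]]]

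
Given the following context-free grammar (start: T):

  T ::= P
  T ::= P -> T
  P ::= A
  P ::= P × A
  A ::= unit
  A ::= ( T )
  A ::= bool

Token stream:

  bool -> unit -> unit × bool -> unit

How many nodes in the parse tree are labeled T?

4

[T [P [A bool]] -> [T [P [A unit]] -> [T [P [P [A unit]] × [A bool]] -> [T [P [A unit]]]]]]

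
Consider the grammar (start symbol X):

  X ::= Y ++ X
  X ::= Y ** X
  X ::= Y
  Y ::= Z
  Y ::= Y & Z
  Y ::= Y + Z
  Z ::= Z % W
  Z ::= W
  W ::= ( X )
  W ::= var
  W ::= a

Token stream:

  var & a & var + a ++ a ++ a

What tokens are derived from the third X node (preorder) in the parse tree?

a

[X [Y [Y [Y [Y [Z [W var]]] & [Z [W a]]] & [Z [W var]]] + [Z [W a]]] ++ [X [Y [Z [W a]]] ++ [X [Y [Z [W a]]]]]]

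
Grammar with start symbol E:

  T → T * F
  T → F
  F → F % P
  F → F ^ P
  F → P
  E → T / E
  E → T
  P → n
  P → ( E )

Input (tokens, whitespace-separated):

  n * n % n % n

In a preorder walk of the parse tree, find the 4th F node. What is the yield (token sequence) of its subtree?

[E [T [T [F [P n]]] * [F [F [F [P n]] % [P n]] % [P n]]]]

n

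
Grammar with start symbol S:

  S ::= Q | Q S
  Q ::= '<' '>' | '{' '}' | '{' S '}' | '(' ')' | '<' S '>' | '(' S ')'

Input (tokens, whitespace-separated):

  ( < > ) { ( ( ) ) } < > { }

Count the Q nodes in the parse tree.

[S [Q ( [S [Q < >]] )] [S [Q { [S [Q ( [S [Q ( )]] )]] }] [S [Q < >] [S [Q { }]]]]]

7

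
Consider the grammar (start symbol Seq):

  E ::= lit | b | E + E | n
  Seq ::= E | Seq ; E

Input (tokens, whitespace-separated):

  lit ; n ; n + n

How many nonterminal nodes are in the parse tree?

8

[Seq [Seq [Seq [E lit]] ; [E n]] ; [E [E n] + [E n]]]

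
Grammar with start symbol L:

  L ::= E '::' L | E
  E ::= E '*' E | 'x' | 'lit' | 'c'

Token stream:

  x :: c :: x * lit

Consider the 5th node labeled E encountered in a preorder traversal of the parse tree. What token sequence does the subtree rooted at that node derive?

lit

[L [E x] :: [L [E c] :: [L [E [E x] * [E lit]]]]]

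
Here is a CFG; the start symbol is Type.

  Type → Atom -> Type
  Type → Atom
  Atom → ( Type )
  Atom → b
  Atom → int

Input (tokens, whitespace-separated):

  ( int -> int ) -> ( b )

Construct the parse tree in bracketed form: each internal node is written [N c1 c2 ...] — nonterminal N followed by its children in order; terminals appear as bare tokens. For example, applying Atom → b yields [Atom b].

Type
Atom -> Type
( Type ) -> Type
( Atom -> Type ) -> Type
( int -> Type ) -> Type
( int -> Atom ) -> Type
( int -> int ) -> Type
( int -> int ) -> Atom
( int -> int ) -> ( Type )
( int -> int ) -> ( Atom )
( int -> int ) -> ( b )

[Type [Atom ( [Type [Atom int] -> [Type [Atom int]]] )] -> [Type [Atom ( [Type [Atom b]] )]]]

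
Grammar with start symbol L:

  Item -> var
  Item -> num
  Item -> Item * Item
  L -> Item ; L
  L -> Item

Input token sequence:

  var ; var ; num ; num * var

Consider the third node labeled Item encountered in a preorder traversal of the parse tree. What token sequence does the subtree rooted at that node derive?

[L [Item var] ; [L [Item var] ; [L [Item num] ; [L [Item [Item num] * [Item var]]]]]]

num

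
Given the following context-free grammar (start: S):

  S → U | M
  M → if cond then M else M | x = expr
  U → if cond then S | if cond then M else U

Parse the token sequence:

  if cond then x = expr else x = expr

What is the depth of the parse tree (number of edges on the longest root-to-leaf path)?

[S [M if cond then [M x = expr] else [M x = expr]]]

3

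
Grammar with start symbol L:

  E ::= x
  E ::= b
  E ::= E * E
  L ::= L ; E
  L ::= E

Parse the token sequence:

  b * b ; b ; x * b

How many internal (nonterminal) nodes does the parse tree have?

[L [L [L [E [E b] * [E b]]] ; [E b]] ; [E [E x] * [E b]]]

10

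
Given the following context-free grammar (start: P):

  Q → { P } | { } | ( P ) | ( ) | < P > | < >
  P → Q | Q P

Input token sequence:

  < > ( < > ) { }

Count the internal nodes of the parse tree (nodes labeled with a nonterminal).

8

[P [Q < >] [P [Q ( [P [Q < >]] )] [P [Q { }]]]]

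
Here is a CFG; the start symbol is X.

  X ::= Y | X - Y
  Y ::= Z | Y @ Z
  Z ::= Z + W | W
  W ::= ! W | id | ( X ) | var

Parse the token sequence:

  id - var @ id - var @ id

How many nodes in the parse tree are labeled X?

[X [X [X [Y [Z [W id]]]] - [Y [Y [Z [W var]]] @ [Z [W id]]]] - [Y [Y [Z [W var]]] @ [Z [W id]]]]

3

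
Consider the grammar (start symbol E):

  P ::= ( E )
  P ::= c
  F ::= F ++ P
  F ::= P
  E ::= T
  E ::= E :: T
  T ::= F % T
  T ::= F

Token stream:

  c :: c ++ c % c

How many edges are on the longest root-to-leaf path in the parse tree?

5

[E [E [T [F [P c]]]] :: [T [F [F [P c]] ++ [P c]] % [T [F [P c]]]]]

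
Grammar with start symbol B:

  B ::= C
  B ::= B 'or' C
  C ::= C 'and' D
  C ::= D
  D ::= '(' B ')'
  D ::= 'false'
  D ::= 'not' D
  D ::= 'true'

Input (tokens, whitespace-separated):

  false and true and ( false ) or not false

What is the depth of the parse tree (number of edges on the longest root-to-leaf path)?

[B [B [C [C [C [D false]] and [D true]] and [D ( [B [C [D false]]] )]]] or [C [D not [D false]]]]

7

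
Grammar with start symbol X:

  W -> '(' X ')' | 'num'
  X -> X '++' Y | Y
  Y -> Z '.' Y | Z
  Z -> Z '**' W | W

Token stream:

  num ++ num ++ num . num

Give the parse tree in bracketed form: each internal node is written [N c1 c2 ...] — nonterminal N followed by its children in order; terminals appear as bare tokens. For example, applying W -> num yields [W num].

[X [X [X [Y [Z [W num]]]] ++ [Y [Z [W num]]]] ++ [Y [Z [W num]] . [Y [Z [W num]]]]]

X
X ++ Y
X ++ Y ++ Y
Y ++ Y ++ Y
Z ++ Y ++ Y
W ++ Y ++ Y
num ++ Y ++ Y
num ++ Z ++ Y
num ++ W ++ Y
num ++ num ++ Y
num ++ num ++ Z . Y
num ++ num ++ W . Y
num ++ num ++ num . Y
num ++ num ++ num . Z
num ++ num ++ num . W
num ++ num ++ num . num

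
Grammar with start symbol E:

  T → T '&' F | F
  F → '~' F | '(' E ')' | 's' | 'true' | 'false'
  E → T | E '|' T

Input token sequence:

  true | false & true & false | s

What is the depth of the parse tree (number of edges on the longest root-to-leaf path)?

[E [E [E [T [F true]]] | [T [T [T [F false]] & [F true]] & [F false]]] | [T [F s]]]

6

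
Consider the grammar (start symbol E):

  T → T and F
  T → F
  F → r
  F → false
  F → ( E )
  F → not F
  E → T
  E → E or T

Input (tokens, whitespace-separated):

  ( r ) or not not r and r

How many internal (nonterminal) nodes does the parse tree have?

13

[E [E [T [F ( [E [T [F r]]] )]]] or [T [T [F not [F not [F r]]]] and [F r]]]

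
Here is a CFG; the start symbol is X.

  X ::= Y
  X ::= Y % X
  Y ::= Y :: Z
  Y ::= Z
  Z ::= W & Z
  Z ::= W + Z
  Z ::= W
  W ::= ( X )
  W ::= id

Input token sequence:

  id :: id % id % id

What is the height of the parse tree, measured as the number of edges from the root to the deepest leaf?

[X [Y [Y [Z [W id]]] :: [Z [W id]]] % [X [Y [Z [W id]]] % [X [Y [Z [W id]]]]]]

6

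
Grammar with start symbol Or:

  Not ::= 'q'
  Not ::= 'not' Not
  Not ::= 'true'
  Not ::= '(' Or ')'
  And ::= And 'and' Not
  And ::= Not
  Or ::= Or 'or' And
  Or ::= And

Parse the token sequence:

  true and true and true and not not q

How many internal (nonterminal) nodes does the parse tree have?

11

[Or [And [And [And [And [Not true]] and [Not true]] and [Not true]] and [Not not [Not not [Not q]]]]]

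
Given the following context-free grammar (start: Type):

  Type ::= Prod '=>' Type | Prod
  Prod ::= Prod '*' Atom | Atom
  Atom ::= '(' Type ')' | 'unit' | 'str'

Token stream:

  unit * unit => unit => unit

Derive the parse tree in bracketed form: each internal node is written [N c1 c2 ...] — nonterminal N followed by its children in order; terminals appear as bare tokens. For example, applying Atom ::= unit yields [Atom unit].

Type
Prod => Type
Prod * Atom => Type
Atom * Atom => Type
unit * Atom => Type
unit * unit => Type
unit * unit => Prod => Type
unit * unit => Atom => Type
unit * unit => unit => Type
unit * unit => unit => Prod
unit * unit => unit => Atom
unit * unit => unit => unit

[Type [Prod [Prod [Atom unit]] * [Atom unit]] => [Type [Prod [Atom unit]] => [Type [Prod [Atom unit]]]]]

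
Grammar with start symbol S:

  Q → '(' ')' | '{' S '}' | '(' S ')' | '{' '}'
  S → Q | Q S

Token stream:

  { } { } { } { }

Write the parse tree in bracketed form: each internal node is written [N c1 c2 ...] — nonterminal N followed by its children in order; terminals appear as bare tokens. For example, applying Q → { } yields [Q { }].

[S [Q { }] [S [Q { }] [S [Q { }] [S [Q { }]]]]]

S
Q S
{ } S
{ } Q S
{ } { } S
{ } { } Q S
{ } { } { } S
{ } { } { } Q
{ } { } { } { }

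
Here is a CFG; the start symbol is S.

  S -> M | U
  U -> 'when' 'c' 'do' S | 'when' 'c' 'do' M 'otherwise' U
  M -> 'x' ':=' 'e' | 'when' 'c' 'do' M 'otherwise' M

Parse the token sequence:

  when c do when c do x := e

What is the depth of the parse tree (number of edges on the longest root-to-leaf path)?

6

[S [U when c do [S [U when c do [S [M x := e]]]]]]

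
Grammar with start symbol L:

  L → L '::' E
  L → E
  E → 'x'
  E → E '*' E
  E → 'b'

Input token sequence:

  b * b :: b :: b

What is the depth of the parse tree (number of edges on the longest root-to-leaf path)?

[L [L [L [E [E b] * [E b]]] :: [E b]] :: [E b]]

5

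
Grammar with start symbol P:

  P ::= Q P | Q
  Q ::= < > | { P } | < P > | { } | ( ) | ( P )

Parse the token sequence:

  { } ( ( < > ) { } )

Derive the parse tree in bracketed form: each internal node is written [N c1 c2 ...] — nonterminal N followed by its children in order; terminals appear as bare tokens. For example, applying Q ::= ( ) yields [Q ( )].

P
Q P
{ } P
{ } Q
{ } ( P )
{ } ( Q P )
{ } ( ( P ) P )
{ } ( ( Q ) P )
{ } ( ( < > ) P )
{ } ( ( < > ) Q )
{ } ( ( < > ) { } )

[P [Q { }] [P [Q ( [P [Q ( [P [Q < >]] )] [P [Q { }]]] )]]]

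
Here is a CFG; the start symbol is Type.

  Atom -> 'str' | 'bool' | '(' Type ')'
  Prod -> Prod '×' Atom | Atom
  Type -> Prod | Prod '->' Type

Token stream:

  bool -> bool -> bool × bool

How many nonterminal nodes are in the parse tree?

11

[Type [Prod [Atom bool]] -> [Type [Prod [Atom bool]] -> [Type [Prod [Prod [Atom bool]] × [Atom bool]]]]]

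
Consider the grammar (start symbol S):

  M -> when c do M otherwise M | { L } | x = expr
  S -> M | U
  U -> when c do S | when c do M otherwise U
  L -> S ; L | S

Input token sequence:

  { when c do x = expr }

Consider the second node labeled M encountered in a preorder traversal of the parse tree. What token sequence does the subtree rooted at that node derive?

x = expr

[S [M { [L [S [U when c do [S [M x = expr]]]]] }]]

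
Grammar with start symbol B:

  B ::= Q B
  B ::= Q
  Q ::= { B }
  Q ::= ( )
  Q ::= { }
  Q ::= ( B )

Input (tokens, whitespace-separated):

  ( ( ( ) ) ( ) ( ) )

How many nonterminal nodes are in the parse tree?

10

[B [Q ( [B [Q ( [B [Q ( )]] )] [B [Q ( )] [B [Q ( )]]]] )]]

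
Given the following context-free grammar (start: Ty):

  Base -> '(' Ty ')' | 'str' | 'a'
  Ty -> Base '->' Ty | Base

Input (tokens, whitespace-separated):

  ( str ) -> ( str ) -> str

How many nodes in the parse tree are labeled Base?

[Ty [Base ( [Ty [Base str]] )] -> [Ty [Base ( [Ty [Base str]] )] -> [Ty [Base str]]]]

5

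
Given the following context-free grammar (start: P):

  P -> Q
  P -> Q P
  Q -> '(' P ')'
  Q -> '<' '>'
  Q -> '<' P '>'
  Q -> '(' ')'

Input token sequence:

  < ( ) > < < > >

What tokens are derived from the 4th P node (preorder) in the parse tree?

[P [Q < [P [Q ( )]] >] [P [Q < [P [Q < >]] >]]]

< >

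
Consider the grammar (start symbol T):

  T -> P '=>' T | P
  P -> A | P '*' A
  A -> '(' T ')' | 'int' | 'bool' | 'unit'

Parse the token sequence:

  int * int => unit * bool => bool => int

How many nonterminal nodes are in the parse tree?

16

[T [P [P [A int]] * [A int]] => [T [P [P [A unit]] * [A bool]] => [T [P [A bool]] => [T [P [A int]]]]]]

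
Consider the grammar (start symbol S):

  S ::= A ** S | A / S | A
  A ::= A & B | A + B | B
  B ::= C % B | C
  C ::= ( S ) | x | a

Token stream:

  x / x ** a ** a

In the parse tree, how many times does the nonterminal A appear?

[S [A [B [C x]]] / [S [A [B [C x]]] ** [S [A [B [C a]]] ** [S [A [B [C a]]]]]]]

4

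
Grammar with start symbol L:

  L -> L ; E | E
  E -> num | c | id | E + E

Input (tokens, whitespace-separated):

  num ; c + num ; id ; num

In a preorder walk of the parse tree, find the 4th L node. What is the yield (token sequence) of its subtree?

num

[L [L [L [L [E num]] ; [E [E c] + [E num]]] ; [E id]] ; [E num]]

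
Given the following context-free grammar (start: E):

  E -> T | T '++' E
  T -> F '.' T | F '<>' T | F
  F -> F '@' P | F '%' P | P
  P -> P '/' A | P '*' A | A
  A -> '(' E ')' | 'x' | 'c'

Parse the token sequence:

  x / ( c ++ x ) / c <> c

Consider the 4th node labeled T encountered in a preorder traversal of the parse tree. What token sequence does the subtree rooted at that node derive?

[E [T [F [P [P [P [A x]] / [A ( [E [T [F [P [A c]]]] ++ [E [T [F [P [A x]]]]]] )]] / [A c]]] <> [T [F [P [A c]]]]]]

c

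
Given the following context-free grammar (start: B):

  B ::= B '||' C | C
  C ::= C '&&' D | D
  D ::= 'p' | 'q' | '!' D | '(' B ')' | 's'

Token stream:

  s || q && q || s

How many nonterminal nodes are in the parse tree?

11

[B [B [B [C [D s]]] || [C [C [D q]] && [D q]]] || [C [D s]]]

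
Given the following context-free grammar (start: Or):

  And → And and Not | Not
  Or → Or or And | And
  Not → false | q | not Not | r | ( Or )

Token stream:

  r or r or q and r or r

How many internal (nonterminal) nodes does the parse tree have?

14

[Or [Or [Or [Or [And [Not r]]] or [And [Not r]]] or [And [And [Not q]] and [Not r]]] or [And [Not r]]]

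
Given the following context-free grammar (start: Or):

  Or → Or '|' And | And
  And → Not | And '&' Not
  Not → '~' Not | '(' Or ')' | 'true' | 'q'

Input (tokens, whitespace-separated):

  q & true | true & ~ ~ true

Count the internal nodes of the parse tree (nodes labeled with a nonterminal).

12

[Or [Or [And [And [Not q]] & [Not true]]] | [And [And [Not true]] & [Not ~ [Not ~ [Not true]]]]]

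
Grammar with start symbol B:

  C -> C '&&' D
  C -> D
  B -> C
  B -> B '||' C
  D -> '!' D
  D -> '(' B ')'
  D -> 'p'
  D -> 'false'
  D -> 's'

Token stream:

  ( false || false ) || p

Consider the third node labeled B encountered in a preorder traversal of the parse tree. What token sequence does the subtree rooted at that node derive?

false || false

[B [B [C [D ( [B [B [C [D false]]] || [C [D false]]] )]]] || [C [D p]]]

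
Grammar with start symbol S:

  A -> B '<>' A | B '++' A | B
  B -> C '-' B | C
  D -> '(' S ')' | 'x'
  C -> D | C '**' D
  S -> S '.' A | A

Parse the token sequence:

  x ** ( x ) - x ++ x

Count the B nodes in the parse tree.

4

[S [A [B [C [C [D x]] ** [D ( [S [A [B [C [D x]]]]] )]] - [B [C [D x]]]] ++ [A [B [C [D x]]]]]]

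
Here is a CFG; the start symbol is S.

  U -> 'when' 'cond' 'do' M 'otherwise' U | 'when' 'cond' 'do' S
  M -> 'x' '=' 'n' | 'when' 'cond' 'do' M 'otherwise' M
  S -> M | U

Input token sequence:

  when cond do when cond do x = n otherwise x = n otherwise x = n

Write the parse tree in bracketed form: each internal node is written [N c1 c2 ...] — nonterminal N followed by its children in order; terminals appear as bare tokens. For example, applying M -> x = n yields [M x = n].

S
M
when cond do M otherwise M
when cond do when cond do M otherwise M otherwise M
when cond do when cond do x = n otherwise M otherwise M
when cond do when cond do x = n otherwise x = n otherwise M
when cond do when cond do x = n otherwise x = n otherwise x = n

[S [M when cond do [M when cond do [M x = n] otherwise [M x = n]] otherwise [M x = n]]]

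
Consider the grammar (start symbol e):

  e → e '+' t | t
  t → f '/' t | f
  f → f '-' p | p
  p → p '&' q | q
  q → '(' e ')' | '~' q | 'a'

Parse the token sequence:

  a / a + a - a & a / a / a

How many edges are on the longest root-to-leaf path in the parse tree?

[e [e [t [f [p [q a]]] / [t [f [p [q a]]]]]] + [t [f [f [p [q a]]] - [p [p [q a]] & [q a]]] / [t [f [p [q a]]] / [t [f [p [q a]]]]]]]

7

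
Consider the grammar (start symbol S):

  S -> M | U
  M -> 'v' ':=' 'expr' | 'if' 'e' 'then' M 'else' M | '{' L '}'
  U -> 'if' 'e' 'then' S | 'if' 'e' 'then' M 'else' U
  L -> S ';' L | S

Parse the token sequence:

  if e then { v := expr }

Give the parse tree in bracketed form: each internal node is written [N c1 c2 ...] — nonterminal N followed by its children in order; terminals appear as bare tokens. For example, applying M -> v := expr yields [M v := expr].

S
U
if e then S
if e then M
if e then { L }
if e then { S }
if e then { M }
if e then { v := expr }

[S [U if e then [S [M { [L [S [M v := expr]]] }]]]]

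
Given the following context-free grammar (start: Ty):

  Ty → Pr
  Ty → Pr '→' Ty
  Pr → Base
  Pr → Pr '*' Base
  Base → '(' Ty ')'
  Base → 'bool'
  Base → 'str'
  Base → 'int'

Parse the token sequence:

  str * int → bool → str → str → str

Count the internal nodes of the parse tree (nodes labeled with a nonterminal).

[Ty [Pr [Pr [Base str]] * [Base int]] → [Ty [Pr [Base bool]] → [Ty [Pr [Base str]] → [Ty [Pr [Base str]] → [Ty [Pr [Base str]]]]]]]

17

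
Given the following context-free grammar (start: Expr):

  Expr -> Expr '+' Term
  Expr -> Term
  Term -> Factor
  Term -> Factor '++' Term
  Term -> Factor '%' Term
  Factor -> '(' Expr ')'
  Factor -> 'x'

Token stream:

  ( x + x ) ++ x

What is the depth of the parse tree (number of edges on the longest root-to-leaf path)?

[Expr [Term [Factor ( [Expr [Expr [Term [Factor x]]] + [Term [Factor x]]] )] ++ [Term [Factor x]]]]

7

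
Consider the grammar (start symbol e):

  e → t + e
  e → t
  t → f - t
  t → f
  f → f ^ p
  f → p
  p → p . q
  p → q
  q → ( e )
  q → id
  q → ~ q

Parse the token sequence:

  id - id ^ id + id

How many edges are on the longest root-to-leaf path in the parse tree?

7

[e [t [f [p [q id]]] - [t [f [f [p [q id]]] ^ [p [q id]]]]] + [e [t [f [p [q id]]]]]]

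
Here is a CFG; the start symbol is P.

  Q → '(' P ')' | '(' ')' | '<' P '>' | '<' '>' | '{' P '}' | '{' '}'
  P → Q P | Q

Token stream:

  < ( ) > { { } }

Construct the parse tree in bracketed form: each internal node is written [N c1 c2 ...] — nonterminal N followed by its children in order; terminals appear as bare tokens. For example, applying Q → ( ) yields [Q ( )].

[P [Q < [P [Q ( )]] >] [P [Q { [P [Q { }]] }]]]

P
Q P
< P > P
< Q > P
< ( ) > P
< ( ) > Q
< ( ) > { P }
< ( ) > { Q }
< ( ) > { { } }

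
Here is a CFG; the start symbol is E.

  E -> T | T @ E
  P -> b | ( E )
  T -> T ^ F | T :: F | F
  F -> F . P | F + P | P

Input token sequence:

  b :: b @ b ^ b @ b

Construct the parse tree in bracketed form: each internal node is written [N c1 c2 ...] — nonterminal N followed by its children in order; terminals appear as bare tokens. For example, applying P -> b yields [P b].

[E [T [T [F [P b]]] :: [F [P b]]] @ [E [T [T [F [P b]]] ^ [F [P b]]] @ [E [T [F [P b]]]]]]

E
T @ E
T :: F @ E
F :: F @ E
P :: F @ E
b :: F @ E
b :: P @ E
b :: b @ E
b :: b @ T @ E
b :: b @ T ^ F @ E
b :: b @ F ^ F @ E
b :: b @ P ^ F @ E
b :: b @ b ^ F @ E
b :: b @ b ^ P @ E
b :: b @ b ^ b @ E
b :: b @ b ^ b @ T
b :: b @ b ^ b @ F
b :: b @ b ^ b @ P
b :: b @ b ^ b @ b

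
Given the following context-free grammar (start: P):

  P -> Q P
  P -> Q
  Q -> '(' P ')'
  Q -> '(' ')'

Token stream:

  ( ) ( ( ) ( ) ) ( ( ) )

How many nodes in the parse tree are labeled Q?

[P [Q ( )] [P [Q ( [P [Q ( )] [P [Q ( )]]] )] [P [Q ( [P [Q ( )]] )]]]]

6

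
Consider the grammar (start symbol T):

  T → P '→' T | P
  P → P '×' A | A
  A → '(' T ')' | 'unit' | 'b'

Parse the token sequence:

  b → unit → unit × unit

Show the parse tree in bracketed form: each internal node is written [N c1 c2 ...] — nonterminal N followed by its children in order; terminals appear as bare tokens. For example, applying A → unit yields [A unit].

[T [P [A b]] → [T [P [A unit]] → [T [P [P [A unit]] × [A unit]]]]]

T
P → T
A → T
b → T
b → P → T
b → A → T
b → unit → T
b → unit → P
b → unit → P × A
b → unit → A × A
b → unit → unit × A
b → unit → unit × unit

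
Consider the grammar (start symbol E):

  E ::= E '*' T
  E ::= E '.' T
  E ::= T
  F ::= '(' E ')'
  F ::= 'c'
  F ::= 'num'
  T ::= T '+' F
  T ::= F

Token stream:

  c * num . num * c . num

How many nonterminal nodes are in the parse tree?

[E [E [E [E [E [T [F c]]] * [T [F num]]] . [T [F num]]] * [T [F c]]] . [T [F num]]]

15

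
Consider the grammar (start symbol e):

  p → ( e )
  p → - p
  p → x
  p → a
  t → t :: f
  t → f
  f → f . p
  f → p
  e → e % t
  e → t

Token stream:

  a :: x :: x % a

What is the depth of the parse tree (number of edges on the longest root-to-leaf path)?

7

[e [e [t [t [t [f [p a]]] :: [f [p x]]] :: [f [p x]]]] % [t [f [p a]]]]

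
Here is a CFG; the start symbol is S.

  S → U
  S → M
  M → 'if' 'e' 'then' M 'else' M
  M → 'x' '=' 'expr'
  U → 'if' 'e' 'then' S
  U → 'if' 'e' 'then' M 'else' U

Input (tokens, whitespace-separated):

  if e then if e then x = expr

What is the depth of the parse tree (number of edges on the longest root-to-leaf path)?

6

[S [U if e then [S [U if e then [S [M x = expr]]]]]]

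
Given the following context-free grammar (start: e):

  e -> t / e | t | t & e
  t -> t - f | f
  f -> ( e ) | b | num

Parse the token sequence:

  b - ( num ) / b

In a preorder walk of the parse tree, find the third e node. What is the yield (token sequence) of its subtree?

[e [t [t [f b]] - [f ( [e [t [f num]]] )]] / [e [t [f b]]]]

b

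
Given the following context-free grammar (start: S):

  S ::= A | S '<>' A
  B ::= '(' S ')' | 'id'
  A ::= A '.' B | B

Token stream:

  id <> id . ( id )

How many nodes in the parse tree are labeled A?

[S [S [A [B id]]] <> [A [A [B id]] . [B ( [S [A [B id]]] )]]]

4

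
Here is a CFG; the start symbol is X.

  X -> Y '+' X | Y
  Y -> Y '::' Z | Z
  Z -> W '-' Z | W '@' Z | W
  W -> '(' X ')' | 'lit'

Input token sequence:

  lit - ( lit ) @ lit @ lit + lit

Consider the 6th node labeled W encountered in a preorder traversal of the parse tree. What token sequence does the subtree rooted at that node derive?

lit

[X [Y [Z [W lit] - [Z [W ( [X [Y [Z [W lit]]]] )] @ [Z [W lit] @ [Z [W lit]]]]]] + [X [Y [Z [W lit]]]]]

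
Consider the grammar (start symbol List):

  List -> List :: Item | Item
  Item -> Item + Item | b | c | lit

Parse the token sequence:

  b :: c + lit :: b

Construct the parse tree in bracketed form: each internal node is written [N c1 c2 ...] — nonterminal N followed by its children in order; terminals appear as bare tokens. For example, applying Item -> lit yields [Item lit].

List
List :: Item
List :: Item :: Item
Item :: Item :: Item
b :: Item :: Item
b :: Item + Item :: Item
b :: c + Item :: Item
b :: c + lit :: Item
b :: c + lit :: b

[List [List [List [Item b]] :: [Item [Item c] + [Item lit]]] :: [Item b]]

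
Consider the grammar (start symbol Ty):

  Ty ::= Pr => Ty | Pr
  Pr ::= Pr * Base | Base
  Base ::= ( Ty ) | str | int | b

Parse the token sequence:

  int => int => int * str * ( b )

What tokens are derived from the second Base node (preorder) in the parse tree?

int

[Ty [Pr [Base int]] => [Ty [Pr [Base int]] => [Ty [Pr [Pr [Pr [Base int]] * [Base str]] * [Base ( [Ty [Pr [Base b]]] )]]]]]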